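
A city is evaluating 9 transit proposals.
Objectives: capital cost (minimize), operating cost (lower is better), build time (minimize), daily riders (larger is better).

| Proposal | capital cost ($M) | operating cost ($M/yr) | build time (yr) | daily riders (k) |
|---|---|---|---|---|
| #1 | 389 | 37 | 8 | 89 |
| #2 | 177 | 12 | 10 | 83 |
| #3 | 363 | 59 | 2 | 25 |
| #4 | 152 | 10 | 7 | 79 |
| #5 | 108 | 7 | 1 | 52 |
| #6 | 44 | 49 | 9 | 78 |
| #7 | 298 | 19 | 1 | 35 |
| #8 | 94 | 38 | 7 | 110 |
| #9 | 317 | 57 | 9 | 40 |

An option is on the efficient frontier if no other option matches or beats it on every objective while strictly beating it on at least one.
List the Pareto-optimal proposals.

#1, #2, #4, #5, #6, #8

#1: not dominated.
#2: not dominated.
#3: dominated by #5 (capital cost 108≤363, operating cost 7≤59, build time 1≤2, daily riders 52≥25).
#4: not dominated.
#5: not dominated (best operating cost).
#6: not dominated (best capital cost).
#7: dominated by #5 (capital cost 108≤298, operating cost 7≤19, build time 1≤1, daily riders 52≥35).
#8: not dominated (best daily riders).
#9: dominated by #4 (capital cost 152≤317, operating cost 10≤57, build time 7≤9, daily riders 79≥40).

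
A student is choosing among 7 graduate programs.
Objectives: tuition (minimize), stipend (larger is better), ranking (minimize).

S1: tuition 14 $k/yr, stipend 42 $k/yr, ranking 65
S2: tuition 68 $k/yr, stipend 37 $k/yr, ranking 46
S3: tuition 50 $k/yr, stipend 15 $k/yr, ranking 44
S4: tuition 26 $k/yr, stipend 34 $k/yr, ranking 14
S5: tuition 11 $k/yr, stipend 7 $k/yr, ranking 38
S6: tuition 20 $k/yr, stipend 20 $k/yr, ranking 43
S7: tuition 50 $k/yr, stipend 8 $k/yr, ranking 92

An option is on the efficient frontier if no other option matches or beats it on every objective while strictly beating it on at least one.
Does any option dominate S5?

S1: worse on tuition (14 vs 11).
S2: worse on tuition (68 vs 11).
S3: worse on tuition (50 vs 11).
S4: worse on tuition (26 vs 11).
S6: worse on tuition (20 vs 11).
S7: worse on tuition (50 vs 11).
No option is at least as good as S5 on every objective and strictly better on one.

No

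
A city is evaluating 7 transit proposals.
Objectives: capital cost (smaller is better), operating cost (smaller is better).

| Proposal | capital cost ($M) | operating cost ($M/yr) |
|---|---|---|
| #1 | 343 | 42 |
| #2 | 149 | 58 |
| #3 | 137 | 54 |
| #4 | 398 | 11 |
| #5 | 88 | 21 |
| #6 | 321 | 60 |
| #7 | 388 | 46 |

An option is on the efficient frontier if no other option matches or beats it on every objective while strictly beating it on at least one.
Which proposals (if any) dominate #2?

#3: capital cost 137≤149, operating cost 54≤58 — dominates #2.
#5: capital cost 88≤149, operating cost 21≤58 — dominates #2.
Others (#1, #4, #6, #7) are each worse than #2 on at least one objective.

#3, #5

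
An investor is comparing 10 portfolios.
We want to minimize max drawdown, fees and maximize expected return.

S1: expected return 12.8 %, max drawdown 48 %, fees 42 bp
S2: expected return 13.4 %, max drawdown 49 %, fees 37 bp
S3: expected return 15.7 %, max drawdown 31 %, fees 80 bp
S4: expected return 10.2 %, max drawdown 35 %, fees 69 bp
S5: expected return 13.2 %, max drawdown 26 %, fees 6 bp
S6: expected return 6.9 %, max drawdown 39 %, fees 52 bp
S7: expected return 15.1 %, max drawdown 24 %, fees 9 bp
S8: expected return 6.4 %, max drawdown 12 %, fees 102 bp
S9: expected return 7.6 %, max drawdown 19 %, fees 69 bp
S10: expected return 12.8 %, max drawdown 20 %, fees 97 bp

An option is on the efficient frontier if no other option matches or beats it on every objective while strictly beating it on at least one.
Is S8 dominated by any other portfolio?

S1: worse on max drawdown (48 vs 12).
S2: worse on max drawdown (49 vs 12).
S3: worse on max drawdown (31 vs 12).
S4: worse on max drawdown (35 vs 12).
S5: worse on max drawdown (26 vs 12).
S6: worse on max drawdown (39 vs 12).
S7: worse on max drawdown (24 vs 12).
S9: worse on max drawdown (19 vs 12).
S10: worse on max drawdown (20 vs 12).
No option is at least as good as S8 on every objective and strictly better on one.

No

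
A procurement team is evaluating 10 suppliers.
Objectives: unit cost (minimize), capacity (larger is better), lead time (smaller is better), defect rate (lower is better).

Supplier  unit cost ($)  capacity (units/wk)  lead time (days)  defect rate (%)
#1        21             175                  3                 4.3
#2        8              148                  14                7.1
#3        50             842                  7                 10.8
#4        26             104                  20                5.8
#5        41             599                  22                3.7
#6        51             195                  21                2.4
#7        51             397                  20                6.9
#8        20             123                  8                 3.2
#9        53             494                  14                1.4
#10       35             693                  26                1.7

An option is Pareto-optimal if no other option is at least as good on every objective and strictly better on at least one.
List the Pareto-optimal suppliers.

#1: not dominated (best lead time).
#2: not dominated (best unit cost).
#3: not dominated (best capacity).
#4: dominated by #1 (unit cost 21≤26, capacity 175≥104, lead time 3≤20, defect rate 4.3≤5.8).
#5: not dominated.
#6: not dominated.
#7: not dominated.
#8: not dominated.
#9: not dominated (best defect rate).
#10: not dominated.

#1, #2, #3, #5, #6, #7, #8, #9, #10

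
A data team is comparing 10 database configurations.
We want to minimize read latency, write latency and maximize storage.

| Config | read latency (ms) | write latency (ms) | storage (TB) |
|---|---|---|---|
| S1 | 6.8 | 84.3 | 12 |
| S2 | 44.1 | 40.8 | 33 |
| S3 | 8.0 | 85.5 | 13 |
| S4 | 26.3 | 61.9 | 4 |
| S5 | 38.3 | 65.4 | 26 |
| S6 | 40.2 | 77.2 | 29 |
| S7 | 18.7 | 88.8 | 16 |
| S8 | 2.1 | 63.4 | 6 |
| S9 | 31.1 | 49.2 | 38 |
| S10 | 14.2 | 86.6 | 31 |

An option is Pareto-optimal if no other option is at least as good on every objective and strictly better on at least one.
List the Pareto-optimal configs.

S1, S2, S3, S4, S8, S9, S10

S1: not dominated.
S2: not dominated (best write latency).
S3: not dominated.
S4: not dominated.
S5: dominated by S9 (read latency 31.1≤38.3, write latency 49.2≤65.4, storage 38≥26).
S6: dominated by S9 (read latency 31.1≤40.2, write latency 49.2≤77.2, storage 38≥29).
S7: dominated by S10 (read latency 14.2≤18.7, write latency 86.6≤88.8, storage 31≥16).
S8: not dominated (best read latency).
S9: not dominated (best storage).
S10: not dominated.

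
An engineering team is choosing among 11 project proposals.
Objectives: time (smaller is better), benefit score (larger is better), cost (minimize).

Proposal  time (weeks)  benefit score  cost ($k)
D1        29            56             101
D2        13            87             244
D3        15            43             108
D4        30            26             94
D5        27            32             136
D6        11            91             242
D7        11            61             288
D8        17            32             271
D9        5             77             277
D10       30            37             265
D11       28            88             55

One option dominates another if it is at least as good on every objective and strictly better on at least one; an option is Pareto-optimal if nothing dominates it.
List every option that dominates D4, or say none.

D11: time 28≤30, benefit score 88≥26, cost 55≤94 — dominates D4.
Others (D1, D2, D3, D5, D6, D7, D8, D9, D10) are each worse than D4 on at least one objective.

D11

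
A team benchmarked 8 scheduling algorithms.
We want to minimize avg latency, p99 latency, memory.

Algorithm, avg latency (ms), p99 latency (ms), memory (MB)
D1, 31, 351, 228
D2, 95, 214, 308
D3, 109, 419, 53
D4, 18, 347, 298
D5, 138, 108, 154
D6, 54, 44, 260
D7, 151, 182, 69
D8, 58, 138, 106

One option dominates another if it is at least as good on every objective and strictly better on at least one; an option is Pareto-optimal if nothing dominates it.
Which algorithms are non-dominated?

D1: not dominated.
D2: dominated by D6 (avg latency 54≤95, p99 latency 44≤214, memory 260≤308).
D3: not dominated (best memory).
D4: not dominated (best avg latency).
D5: not dominated.
D6: not dominated (best p99 latency).
D7: not dominated.
D8: not dominated.

D1, D3, D4, D5, D6, D7, D8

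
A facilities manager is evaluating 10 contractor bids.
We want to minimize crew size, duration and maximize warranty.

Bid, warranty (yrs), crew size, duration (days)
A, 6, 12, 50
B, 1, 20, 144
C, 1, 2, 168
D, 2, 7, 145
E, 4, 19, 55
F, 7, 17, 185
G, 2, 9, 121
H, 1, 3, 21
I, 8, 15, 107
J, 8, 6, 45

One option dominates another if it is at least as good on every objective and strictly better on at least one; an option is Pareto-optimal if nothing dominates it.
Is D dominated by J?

Yes

J vs D: warranty 8≥2, crew size 6≤7, duration 45≤145 — J is at least as good on every objective with at least one strict improvement.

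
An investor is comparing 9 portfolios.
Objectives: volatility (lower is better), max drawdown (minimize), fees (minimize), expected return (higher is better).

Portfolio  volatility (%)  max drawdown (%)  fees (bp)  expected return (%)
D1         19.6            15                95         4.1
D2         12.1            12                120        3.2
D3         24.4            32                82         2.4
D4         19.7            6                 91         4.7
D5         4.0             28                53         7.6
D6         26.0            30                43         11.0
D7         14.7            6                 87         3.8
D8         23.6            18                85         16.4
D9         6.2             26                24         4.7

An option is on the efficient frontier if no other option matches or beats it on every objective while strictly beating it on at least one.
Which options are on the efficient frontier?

D1, D2, D4, D5, D6, D7, D8, D9

D1: not dominated.
D2: not dominated.
D3: dominated by D5 (volatility 4.0≤24.4, max drawdown 28≤32, fees 53≤82, expected return 7.6≥2.4).
D4: not dominated.
D5: not dominated (best volatility).
D6: not dominated.
D7: not dominated.
D8: not dominated (best expected return).
D9: not dominated (best fees).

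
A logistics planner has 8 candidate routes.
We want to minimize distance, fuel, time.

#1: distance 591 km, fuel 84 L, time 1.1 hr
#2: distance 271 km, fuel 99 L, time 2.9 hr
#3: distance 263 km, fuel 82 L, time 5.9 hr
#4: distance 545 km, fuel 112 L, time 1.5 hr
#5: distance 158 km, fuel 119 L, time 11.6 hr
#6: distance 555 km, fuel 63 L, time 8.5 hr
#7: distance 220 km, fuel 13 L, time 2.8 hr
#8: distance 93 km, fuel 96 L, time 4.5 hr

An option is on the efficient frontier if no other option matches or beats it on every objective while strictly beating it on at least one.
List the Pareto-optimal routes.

#1, #4, #7, #8

#1: not dominated (best time).
#2: dominated by #7 (distance 220≤271, fuel 13≤99, time 2.8≤2.9).
#3: dominated by #7 (distance 220≤263, fuel 13≤82, time 2.8≤5.9).
#4: not dominated.
#5: dominated by #8 (distance 93≤158, fuel 96≤119, time 4.5≤11.6).
#6: dominated by #7 (distance 220≤555, fuel 13≤63, time 2.8≤8.5).
#7: not dominated (best fuel).
#8: not dominated (best distance).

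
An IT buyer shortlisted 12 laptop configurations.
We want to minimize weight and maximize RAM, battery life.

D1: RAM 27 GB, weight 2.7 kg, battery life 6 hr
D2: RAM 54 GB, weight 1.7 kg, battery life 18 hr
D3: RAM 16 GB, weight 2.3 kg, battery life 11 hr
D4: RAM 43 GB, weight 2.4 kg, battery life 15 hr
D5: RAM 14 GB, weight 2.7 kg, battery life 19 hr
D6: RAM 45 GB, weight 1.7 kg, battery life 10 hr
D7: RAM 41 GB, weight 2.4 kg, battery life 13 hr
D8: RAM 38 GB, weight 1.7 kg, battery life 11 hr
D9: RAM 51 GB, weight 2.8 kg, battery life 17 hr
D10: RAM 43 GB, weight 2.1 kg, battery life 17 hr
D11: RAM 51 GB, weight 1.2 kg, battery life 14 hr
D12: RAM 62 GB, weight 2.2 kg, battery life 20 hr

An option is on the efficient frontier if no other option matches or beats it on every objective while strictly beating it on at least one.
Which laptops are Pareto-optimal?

D1: dominated by D2 (RAM 54≥27, weight 1.7≤2.7, battery life 18≥6).
D2: not dominated.
D3: dominated by D2 (RAM 54≥16, weight 1.7≤2.3, battery life 18≥11).
D4: dominated by D2 (RAM 54≥43, weight 1.7≤2.4, battery life 18≥15).
D5: dominated by D12 (RAM 62≥14, weight 2.2≤2.7, battery life 20≥19).
D6: dominated by D2 (RAM 54≥45, weight 1.7≤1.7, battery life 18≥10).
D7: dominated by D2 (RAM 54≥41, weight 1.7≤2.4, battery life 18≥13).
D8: dominated by D2 (RAM 54≥38, weight 1.7≤1.7, battery life 18≥11).
D9: dominated by D2 (RAM 54≥51, weight 1.7≤2.8, battery life 18≥17).
D10: dominated by D2 (RAM 54≥43, weight 1.7≤2.1, battery life 18≥17).
D11: not dominated (best weight).
D12: not dominated (best RAM).

D2, D11, D12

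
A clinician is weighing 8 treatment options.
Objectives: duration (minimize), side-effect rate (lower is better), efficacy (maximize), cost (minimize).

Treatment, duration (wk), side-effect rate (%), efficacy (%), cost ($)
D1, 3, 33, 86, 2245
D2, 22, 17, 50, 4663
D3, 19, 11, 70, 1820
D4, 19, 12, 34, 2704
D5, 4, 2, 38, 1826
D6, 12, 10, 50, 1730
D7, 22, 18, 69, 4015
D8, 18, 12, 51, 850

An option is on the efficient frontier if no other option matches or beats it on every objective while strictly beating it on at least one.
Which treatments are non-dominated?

D1: not dominated (best duration).
D2: dominated by D3 (duration 19≤22, side-effect rate 11≤17, efficacy 70≥50, cost 1820≤4663).
D3: not dominated.
D4: dominated by D3 (duration 19≤19, side-effect rate 11≤12, efficacy 70≥34, cost 1820≤2704).
D5: not dominated (best side-effect rate).
D6: not dominated.
D7: dominated by D3 (duration 19≤22, side-effect rate 11≤18, efficacy 70≥69, cost 1820≤4015).
D8: not dominated (best cost).

D1, D3, D5, D6, D8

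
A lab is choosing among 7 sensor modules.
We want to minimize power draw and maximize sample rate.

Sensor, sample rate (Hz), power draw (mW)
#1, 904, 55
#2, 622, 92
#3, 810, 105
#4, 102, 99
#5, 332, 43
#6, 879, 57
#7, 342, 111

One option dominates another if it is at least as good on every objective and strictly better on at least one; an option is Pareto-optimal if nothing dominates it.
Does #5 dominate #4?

#5 vs #4: sample rate 332≥102, power draw 43≤99 — #5 is at least as good on every objective with at least one strict improvement.

Yes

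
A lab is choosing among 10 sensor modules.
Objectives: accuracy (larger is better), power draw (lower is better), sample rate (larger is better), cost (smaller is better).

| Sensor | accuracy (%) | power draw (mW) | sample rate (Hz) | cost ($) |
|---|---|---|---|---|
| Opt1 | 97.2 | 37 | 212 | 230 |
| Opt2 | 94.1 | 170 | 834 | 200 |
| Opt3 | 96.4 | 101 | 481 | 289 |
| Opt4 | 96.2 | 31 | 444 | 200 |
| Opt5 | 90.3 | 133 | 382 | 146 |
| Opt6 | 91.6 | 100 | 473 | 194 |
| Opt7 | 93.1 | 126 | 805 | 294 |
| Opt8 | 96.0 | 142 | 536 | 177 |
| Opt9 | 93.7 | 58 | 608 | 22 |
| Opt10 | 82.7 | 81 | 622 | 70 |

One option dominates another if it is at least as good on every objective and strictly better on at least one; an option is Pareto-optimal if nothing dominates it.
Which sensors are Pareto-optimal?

Opt1: not dominated (best accuracy).
Opt2: not dominated (best sample rate).
Opt3: not dominated.
Opt4: not dominated (best power draw).
Opt5: dominated by Opt9 (accuracy 93.7≥90.3, power draw 58≤133, sample rate 608≥382, cost 22≤146).
Opt6: dominated by Opt9 (accuracy 93.7≥91.6, power draw 58≤100, sample rate 608≥473, cost 22≤194).
Opt7: not dominated.
Opt8: not dominated.
Opt9: not dominated (best cost).
Opt10: not dominated.

Opt1, Opt2, Opt3, Opt4, Opt7, Opt8, Opt9, Opt10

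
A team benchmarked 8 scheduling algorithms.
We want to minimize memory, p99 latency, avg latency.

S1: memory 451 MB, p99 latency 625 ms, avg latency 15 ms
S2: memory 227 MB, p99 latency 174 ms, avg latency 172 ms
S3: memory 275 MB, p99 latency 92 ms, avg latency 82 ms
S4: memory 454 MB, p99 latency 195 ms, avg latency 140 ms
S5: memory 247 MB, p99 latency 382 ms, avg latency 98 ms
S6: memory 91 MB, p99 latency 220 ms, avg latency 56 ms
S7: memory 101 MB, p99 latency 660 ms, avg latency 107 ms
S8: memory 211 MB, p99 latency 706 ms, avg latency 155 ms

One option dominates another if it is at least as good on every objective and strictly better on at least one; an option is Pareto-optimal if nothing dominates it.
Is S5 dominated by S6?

S6 vs S5: memory 91≤247, p99 latency 220≤382, avg latency 56≤98 — S6 is at least as good on every objective with at least one strict improvement.

Yes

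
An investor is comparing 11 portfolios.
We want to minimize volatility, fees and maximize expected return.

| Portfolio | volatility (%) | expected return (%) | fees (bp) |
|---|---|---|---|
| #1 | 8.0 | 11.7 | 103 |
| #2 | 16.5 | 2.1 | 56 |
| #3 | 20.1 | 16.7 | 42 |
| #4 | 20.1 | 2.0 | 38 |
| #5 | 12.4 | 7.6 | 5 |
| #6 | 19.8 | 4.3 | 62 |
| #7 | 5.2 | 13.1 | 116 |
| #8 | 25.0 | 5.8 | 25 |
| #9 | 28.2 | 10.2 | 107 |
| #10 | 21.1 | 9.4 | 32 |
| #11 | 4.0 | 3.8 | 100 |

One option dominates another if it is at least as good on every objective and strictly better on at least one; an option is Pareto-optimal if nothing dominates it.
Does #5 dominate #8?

#5 vs #8: volatility 12.4≤25.0, expected return 7.6≥5.8, fees 5≤25 — #5 is at least as good on every objective with at least one strict improvement.

Yes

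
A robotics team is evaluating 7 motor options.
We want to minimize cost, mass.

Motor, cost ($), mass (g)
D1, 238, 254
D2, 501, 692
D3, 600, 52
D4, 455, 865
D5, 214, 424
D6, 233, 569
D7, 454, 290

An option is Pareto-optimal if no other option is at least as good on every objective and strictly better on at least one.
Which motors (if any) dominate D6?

D5: cost 214≤233, mass 424≤569 — dominates D6.
Others (D1, D2, D3, D4, D7) are each worse than D6 on at least one objective.

D5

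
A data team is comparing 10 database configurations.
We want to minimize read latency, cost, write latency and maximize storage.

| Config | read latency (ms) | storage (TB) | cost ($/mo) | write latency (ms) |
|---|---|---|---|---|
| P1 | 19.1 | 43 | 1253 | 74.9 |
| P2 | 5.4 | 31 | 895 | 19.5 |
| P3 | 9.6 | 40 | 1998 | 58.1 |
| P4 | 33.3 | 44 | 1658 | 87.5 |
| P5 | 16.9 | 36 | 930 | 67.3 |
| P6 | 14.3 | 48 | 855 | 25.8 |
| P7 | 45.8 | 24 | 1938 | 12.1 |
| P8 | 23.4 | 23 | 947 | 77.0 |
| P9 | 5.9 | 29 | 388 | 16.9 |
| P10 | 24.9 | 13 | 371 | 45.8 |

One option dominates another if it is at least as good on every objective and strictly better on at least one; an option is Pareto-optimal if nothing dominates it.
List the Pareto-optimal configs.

P2, P3, P6, P7, P9, P10

P1: dominated by P6 (read latency 14.3≤19.1, storage 48≥43, cost 855≤1253, write latency 25.8≤74.9).
P2: not dominated (best read latency).
P3: not dominated.
P4: dominated by P6 (read latency 14.3≤33.3, storage 48≥44, cost 855≤1658, write latency 25.8≤87.5).
P5: dominated by P6 (read latency 14.3≤16.9, storage 48≥36, cost 855≤930, write latency 25.8≤67.3).
P6: not dominated (best storage).
P7: not dominated (best write latency).
P8: dominated by P2 (read latency 5.4≤23.4, storage 31≥23, cost 895≤947, write latency 19.5≤77.0).
P9: not dominated.
P10: not dominated (best cost).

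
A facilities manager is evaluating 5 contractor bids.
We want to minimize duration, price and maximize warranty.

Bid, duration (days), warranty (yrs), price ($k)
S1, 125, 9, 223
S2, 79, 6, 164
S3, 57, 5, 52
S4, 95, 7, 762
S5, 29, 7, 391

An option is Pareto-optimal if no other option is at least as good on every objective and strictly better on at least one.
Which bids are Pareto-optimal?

S1: not dominated (best warranty).
S2: not dominated.
S3: not dominated (best price).
S4: dominated by S5 (duration 29≤95, warranty 7≥7, price 391≤762).
S5: not dominated (best duration).

S1, S2, S3, S5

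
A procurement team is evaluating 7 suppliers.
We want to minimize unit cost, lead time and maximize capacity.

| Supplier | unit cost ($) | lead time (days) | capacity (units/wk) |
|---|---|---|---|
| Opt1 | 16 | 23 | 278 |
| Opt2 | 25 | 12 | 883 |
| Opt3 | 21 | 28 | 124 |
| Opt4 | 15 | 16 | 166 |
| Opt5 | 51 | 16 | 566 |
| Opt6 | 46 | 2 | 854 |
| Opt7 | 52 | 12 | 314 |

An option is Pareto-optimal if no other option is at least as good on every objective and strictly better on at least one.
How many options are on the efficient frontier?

Opt1: not dominated.
Opt2: not dominated (best capacity).
Opt3: dominated by Opt1 (unit cost 16≤21, lead time 23≤28, capacity 278≥124).
Opt4: not dominated (best unit cost).
Opt5: dominated by Opt2 (unit cost 25≤51, lead time 12≤16, capacity 883≥566).
Opt6: not dominated (best lead time).
Opt7: dominated by Opt2 (unit cost 25≤52, lead time 12≤12, capacity 883≥314).
Pareto-optimal: Opt1, Opt2, Opt4, Opt6 → 4.

4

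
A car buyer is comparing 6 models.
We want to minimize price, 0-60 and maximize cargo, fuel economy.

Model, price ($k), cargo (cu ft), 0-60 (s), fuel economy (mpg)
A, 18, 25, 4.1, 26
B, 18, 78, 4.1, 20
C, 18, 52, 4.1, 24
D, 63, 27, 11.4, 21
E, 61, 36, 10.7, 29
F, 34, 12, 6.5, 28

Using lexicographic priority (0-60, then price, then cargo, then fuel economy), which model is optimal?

First minimize 0-60: best is 4.1, kept {A, B, C}.
Then minimize price: best is 18, kept {A, B, C}.
Then maximize cargo: best is 78, kept {B}.

B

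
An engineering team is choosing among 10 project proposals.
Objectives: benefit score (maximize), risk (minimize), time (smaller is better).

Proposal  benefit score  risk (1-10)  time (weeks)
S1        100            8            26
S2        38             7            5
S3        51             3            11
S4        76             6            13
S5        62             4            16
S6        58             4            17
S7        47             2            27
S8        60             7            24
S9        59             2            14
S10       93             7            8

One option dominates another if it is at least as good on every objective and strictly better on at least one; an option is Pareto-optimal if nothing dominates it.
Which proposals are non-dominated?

S1: not dominated (best benefit score).
S2: not dominated (best time).
S3: not dominated.
S4: not dominated.
S5: not dominated.
S6: dominated by S5 (benefit score 62≥58, risk 4≤4, time 16≤17).
S7: dominated by S9 (benefit score 59≥47, risk 2≤2, time 14≤27).
S8: dominated by S4 (benefit score 76≥60, risk 6≤7, time 13≤24).
S9: not dominated.
S10: not dominated.

S1, S2, S3, S4, S5, S9, S10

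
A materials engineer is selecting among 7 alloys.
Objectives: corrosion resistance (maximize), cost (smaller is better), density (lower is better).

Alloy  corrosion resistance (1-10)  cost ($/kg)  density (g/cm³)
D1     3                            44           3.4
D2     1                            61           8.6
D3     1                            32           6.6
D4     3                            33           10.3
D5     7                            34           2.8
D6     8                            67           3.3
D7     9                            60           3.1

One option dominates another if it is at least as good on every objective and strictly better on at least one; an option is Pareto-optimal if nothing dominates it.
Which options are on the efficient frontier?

D3, D4, D5, D7

D1: dominated by D5 (corrosion resistance 7≥3, cost 34≤44, density 2.8≤3.4).
D2: dominated by D1 (corrosion resistance 3≥1, cost 44≤61, density 3.4≤8.6).
D3: not dominated (best cost).
D4: not dominated.
D5: not dominated (best density).
D6: dominated by D7 (corrosion resistance 9≥8, cost 60≤67, density 3.1≤3.3).
D7: not dominated (best corrosion resistance).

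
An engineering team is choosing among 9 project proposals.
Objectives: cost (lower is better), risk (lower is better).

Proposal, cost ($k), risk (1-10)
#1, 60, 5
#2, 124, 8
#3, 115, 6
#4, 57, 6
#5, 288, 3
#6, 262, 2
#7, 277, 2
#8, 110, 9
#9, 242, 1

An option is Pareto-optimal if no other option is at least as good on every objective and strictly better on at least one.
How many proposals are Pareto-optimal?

#1: not dominated.
#2: dominated by #1 (cost 60≤124, risk 5≤8).
#3: dominated by #1 (cost 60≤115, risk 5≤6).
#4: not dominated (best cost).
#5: dominated by #6 (cost 262≤288, risk 2≤3).
#6: dominated by #9 (cost 242≤262, risk 1≤2).
#7: dominated by #6 (cost 262≤277, risk 2≤2).
#8: dominated by #1 (cost 60≤110, risk 5≤9).
#9: not dominated (best risk).
Pareto-optimal: #1, #4, #9 → 3.

3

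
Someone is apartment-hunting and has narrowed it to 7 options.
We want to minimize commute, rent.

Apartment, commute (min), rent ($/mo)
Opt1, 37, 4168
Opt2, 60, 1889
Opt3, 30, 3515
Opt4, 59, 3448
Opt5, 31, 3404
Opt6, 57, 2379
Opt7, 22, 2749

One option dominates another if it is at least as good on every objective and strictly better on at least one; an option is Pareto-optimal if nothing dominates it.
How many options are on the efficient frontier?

Opt1: dominated by Opt3 (commute 30≤37, rent 3515≤4168).
Opt2: not dominated (best rent).
Opt3: dominated by Opt7 (commute 22≤30, rent 2749≤3515).
Opt4: dominated by Opt5 (commute 31≤59, rent 3404≤3448).
Opt5: dominated by Opt7 (commute 22≤31, rent 2749≤3404).
Opt6: not dominated.
Opt7: not dominated (best commute).
Pareto-optimal: Opt2, Opt6, Opt7 → 3.

3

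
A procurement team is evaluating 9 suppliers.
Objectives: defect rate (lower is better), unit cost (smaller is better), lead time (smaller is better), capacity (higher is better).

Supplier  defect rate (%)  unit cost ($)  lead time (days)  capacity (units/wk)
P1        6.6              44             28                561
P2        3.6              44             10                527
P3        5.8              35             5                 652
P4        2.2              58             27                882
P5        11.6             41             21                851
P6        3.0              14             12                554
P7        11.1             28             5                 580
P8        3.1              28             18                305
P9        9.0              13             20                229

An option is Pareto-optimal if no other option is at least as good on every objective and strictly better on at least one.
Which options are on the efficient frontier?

P1: dominated by P3 (defect rate 5.8≤6.6, unit cost 35≤44, lead time 5≤28, capacity 652≥561).
P2: not dominated.
P3: not dominated.
P4: not dominated (best defect rate).
P5: not dominated.
P6: not dominated.
P7: not dominated.
P8: dominated by P6 (defect rate 3.0≤3.1, unit cost 14≤28, lead time 12≤18, capacity 554≥305).
P9: not dominated (best unit cost).

P2, P3, P4, P5, P6, P7, P9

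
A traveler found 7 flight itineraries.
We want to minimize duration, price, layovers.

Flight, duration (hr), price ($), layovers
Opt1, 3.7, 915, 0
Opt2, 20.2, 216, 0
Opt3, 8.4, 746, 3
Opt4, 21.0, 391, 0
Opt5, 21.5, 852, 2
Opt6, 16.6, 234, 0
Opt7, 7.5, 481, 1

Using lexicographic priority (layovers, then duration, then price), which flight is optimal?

Opt1

First minimize layovers: best is 0, kept {Opt1, Opt2, Opt4, Opt6}.
Then minimize duration: best is 3.7, kept {Opt1}.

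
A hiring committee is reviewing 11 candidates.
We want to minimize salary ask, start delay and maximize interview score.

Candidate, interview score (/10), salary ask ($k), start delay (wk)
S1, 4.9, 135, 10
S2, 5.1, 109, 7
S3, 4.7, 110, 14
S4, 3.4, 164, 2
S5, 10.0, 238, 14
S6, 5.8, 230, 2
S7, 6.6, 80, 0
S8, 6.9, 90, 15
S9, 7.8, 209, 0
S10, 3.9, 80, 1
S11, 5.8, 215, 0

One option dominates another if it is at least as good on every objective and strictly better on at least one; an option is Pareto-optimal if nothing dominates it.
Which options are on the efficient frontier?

S5, S7, S8, S9

S1: dominated by S2 (interview score 5.1≥4.9, salary ask 109≤135, start delay 7≤10).
S2: dominated by S7 (interview score 6.6≥5.1, salary ask 80≤109, start delay 0≤7).
S3: dominated by S2 (interview score 5.1≥4.7, salary ask 109≤110, start delay 7≤14).
S4: dominated by S7 (interview score 6.6≥3.4, salary ask 80≤164, start delay 0≤2).
S5: not dominated (best interview score).
S6: dominated by S7 (interview score 6.6≥5.8, salary ask 80≤230, start delay 0≤2).
S7: not dominated.
S8: not dominated.
S9: not dominated.
S10: dominated by S7 (interview score 6.6≥3.9, salary ask 80≤80, start delay 0≤1).
S11: dominated by S7 (interview score 6.6≥5.8, salary ask 80≤215, start delay 0≤0).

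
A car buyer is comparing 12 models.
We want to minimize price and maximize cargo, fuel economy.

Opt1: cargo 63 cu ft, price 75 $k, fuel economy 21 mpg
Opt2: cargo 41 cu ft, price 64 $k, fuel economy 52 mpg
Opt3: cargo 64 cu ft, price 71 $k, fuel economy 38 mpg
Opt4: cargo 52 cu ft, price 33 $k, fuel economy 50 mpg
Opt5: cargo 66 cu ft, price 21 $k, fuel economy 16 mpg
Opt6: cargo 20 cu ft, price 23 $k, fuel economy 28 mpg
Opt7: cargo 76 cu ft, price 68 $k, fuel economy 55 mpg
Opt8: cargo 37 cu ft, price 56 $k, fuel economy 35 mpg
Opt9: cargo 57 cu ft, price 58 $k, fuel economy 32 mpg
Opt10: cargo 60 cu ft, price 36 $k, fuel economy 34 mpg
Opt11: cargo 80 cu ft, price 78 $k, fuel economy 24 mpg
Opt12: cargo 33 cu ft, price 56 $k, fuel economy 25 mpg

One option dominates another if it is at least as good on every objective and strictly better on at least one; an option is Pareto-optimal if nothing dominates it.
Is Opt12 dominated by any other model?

Yes

Opt4 vs Opt12: cargo 52≥33, price 33≤56, fuel economy 50≥25 — Opt4 is at least as good on every objective and strictly better on at least one, so Opt4 dominates Opt12.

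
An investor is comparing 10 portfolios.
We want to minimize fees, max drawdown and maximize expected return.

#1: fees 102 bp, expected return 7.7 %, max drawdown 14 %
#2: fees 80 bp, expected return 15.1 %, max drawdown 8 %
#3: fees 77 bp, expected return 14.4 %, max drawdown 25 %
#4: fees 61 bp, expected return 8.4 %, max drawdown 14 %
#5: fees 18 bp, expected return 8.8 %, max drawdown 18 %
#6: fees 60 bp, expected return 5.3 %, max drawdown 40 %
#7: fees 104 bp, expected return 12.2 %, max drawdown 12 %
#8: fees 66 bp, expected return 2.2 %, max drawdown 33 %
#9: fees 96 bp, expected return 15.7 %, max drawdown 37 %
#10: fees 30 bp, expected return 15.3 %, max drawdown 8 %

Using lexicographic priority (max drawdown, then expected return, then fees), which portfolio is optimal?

First minimize max drawdown: best is 8, kept {#2, #10}.
Then maximize expected return: best is 15.3, kept {#10}.

#10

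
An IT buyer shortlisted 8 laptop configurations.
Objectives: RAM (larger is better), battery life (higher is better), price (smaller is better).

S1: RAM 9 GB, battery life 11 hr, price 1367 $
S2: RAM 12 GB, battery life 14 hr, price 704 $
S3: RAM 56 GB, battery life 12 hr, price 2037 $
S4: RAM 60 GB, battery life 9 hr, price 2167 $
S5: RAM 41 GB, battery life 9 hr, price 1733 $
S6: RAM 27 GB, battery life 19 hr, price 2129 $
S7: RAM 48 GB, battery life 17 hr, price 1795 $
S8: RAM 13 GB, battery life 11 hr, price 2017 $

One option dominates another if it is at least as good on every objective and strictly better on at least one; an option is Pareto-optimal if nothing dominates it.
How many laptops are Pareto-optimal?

S1: dominated by S2 (RAM 12≥9, battery life 14≥11, price 704≤1367).
S2: not dominated (best price).
S3: not dominated.
S4: not dominated (best RAM).
S5: not dominated.
S6: not dominated (best battery life).
S7: not dominated.
S8: dominated by S7 (RAM 48≥13, battery life 17≥11, price 1795≤2017).
Pareto-optimal: S2, S3, S4, S5, S6, S7 → 6.

6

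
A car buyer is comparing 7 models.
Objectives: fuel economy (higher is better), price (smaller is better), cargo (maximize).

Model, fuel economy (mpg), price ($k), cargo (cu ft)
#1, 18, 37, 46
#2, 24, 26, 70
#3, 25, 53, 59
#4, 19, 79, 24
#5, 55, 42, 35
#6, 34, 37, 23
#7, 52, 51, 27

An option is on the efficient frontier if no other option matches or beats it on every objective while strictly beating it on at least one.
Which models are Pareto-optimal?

#1: dominated by #2 (fuel economy 24≥18, price 26≤37, cargo 70≥46).
#2: not dominated (best price).
#3: not dominated.
#4: dominated by #2 (fuel economy 24≥19, price 26≤79, cargo 70≥24).
#5: not dominated (best fuel economy).
#6: not dominated.
#7: dominated by #5 (fuel economy 55≥52, price 42≤51, cargo 35≥27).

#2, #3, #5, #6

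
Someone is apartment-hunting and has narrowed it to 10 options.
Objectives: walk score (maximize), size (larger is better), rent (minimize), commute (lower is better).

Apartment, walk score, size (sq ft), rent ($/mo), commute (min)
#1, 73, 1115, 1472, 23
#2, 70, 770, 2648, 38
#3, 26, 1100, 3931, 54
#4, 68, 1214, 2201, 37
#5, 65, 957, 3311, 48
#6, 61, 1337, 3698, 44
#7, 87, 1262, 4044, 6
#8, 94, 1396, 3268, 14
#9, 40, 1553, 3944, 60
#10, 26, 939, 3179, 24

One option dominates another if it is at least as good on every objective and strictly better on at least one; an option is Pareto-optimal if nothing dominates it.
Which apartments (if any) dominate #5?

#1, #4, #8

#1: walk score 73≥65, size 1115≥957, rent 1472≤3311, commute 23≤48 — dominates #5.
#4: walk score 68≥65, size 1214≥957, rent 2201≤3311, commute 37≤48 — dominates #5.
#8: walk score 94≥65, size 1396≥957, rent 3268≤3311, commute 14≤48 — dominates #5.
Others (#2, #3, #6, #7, #9, #10) are each worse than #5 on at least one objective.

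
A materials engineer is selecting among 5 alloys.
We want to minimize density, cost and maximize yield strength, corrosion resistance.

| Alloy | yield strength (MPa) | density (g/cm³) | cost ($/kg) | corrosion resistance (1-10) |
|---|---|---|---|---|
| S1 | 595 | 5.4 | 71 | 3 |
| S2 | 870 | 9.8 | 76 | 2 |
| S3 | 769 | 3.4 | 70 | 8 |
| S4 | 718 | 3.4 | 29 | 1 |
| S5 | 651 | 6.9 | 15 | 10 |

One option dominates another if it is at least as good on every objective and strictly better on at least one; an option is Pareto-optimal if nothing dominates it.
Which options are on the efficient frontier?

S1: dominated by S3 (yield strength 769≥595, density 3.4≤5.4, cost 70≤71, corrosion resistance 8≥3).
S2: not dominated (best yield strength).
S3: not dominated.
S4: not dominated.
S5: not dominated (best cost).

S2, S3, S4, S5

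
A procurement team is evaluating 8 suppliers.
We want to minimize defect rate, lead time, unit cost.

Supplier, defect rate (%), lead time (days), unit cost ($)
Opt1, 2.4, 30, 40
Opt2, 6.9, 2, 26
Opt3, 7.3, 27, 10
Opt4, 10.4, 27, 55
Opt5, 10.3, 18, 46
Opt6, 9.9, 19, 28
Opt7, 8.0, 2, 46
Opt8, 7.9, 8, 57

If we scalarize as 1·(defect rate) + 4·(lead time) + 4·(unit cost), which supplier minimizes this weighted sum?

Opt2

Opt1: 1·2.4 + 4·30 + 4·40 = 282.4
Opt2: 1·6.9 + 4·2 + 4·26 = 118.9
Opt3: 1·7.3 + 4·27 + 4·10 = 155.3
Opt4: 1·10.4 + 4·27 + 4·55 = 338.4
Opt5: 1·10.3 + 4·18 + 4·46 = 266.3
Opt6: 1·9.9 + 4·19 + 4·28 = 197.9
Opt7: 1·8.0 + 4·2 + 4·46 = 200.0
Opt8: 1·7.9 + 4·8 + 4·57 = 267.9
Lowest: Opt2 at 118.9.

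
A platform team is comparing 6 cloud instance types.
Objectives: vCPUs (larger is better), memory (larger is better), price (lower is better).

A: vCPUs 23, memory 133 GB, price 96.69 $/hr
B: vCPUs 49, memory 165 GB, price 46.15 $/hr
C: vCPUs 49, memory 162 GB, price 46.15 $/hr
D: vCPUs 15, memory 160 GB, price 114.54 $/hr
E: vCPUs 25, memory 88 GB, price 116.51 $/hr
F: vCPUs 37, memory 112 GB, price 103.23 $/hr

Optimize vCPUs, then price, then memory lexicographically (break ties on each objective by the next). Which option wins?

First maximize vCPUs: best is 49, kept {B, C}.
Then minimize price: best is 46.15, kept {B, C}.
Then maximize memory: best is 165, kept {B}.

B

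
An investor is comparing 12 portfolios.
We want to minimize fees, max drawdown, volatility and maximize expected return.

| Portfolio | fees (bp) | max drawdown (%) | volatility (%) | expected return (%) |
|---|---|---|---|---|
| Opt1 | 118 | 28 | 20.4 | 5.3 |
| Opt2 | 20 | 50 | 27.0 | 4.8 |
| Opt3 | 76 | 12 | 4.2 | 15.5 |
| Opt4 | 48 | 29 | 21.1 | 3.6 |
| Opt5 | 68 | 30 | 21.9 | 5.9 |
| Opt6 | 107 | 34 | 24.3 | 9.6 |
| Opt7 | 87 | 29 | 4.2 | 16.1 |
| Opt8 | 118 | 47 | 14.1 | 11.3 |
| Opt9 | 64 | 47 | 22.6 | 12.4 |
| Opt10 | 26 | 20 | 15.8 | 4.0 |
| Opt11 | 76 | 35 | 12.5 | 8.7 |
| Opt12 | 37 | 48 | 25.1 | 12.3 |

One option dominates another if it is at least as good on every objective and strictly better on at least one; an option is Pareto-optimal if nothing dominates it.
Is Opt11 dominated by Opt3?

Yes

Opt3 vs Opt11: fees 76≤76, max drawdown 12≤35, volatility 4.2≤12.5, expected return 15.5≥8.7 — Opt3 is at least as good on every objective with at least one strict improvement.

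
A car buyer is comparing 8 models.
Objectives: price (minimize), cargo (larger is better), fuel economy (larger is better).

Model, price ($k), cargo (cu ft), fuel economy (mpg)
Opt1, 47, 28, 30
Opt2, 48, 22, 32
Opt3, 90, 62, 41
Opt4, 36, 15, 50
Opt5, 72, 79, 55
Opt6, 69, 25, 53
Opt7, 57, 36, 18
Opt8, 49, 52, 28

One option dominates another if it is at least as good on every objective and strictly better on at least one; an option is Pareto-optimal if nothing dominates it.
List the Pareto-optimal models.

Opt1, Opt2, Opt4, Opt5, Opt6, Opt8

Opt1: not dominated.
Opt2: not dominated.
Opt3: dominated by Opt5 (price 72≤90, cargo 79≥62, fuel economy 55≥41).
Opt4: not dominated (best price).
Opt5: not dominated (best cargo).
Opt6: not dominated.
Opt7: dominated by Opt8 (price 49≤57, cargo 52≥36, fuel economy 28≥18).
Opt8: not dominated.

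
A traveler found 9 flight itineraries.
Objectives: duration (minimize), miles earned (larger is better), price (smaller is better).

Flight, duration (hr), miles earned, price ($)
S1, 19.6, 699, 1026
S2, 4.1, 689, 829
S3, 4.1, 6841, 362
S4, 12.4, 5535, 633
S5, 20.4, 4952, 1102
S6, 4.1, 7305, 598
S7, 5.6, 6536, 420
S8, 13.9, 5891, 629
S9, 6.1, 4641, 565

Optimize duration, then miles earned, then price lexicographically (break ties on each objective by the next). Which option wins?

First minimize duration: best is 4.1, kept {S2, S3, S6}.
Then maximize miles earned: best is 7305, kept {S6}.

S6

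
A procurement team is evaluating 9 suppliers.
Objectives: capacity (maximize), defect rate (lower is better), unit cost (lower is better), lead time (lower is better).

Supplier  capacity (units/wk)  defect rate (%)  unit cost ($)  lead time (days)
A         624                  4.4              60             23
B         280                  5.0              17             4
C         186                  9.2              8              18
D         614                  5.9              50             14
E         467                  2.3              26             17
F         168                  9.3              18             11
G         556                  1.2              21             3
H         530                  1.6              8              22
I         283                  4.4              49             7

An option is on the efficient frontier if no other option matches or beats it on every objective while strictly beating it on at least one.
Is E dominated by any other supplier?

Yes

G vs E: capacity 556≥467, defect rate 1.2≤2.3, unit cost 21≤26, lead time 3≤17 — G is at least as good on every objective and strictly better on at least one, so G dominates E.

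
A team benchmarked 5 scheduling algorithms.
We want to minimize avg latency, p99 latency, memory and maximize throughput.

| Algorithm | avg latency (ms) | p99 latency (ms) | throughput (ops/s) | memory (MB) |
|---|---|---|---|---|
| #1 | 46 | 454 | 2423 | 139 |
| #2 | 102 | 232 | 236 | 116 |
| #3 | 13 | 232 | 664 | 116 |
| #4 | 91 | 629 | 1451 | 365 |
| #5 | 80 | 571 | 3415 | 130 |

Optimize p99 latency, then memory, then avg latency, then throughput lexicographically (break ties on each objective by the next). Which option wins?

First minimize p99 latency: best is 232, kept {#2, #3}.
Then minimize memory: best is 116, kept {#2, #3}.
Then minimize avg latency: best is 13, kept {#3}.

#3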